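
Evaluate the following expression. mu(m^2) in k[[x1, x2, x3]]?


C(n+d-1,d)=C(4,2)=6


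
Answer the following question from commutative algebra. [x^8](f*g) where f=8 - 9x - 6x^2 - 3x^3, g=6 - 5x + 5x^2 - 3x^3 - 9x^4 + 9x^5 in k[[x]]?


[x^8] = sum a_i*b_j, i+j=8
  -3*9=-27
Sum=-27


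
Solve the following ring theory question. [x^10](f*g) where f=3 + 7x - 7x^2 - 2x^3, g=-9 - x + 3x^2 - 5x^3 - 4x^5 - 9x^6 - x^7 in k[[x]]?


[x^10] = sum a_i*b_j, i+j=10
  -2*-1=2
Sum=2


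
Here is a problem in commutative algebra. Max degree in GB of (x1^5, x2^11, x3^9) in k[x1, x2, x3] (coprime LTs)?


Pure powers, coprime LTs => already GB.
Degrees: 5, 11, 9
Max=11


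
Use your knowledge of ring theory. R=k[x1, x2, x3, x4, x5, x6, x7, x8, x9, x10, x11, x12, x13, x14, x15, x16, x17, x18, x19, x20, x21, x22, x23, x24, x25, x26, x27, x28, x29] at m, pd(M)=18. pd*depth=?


pd+depth=29
depth=29-18=11
pd*depth=18*11=198


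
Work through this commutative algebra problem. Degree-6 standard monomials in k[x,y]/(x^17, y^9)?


k[x,y], I = (x^17, y^9), d = 6
Need i < 17 and d-i < 9.
Range: 0 <= i <= 6.
H(6) = 7


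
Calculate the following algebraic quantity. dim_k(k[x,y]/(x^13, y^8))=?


Basis: x^i*y^j, i<13, j<8
13*8=104


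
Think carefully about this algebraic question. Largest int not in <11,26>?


gcd(11,26)=1 => F=ab-a-b=11*26-11-26=286-37=249


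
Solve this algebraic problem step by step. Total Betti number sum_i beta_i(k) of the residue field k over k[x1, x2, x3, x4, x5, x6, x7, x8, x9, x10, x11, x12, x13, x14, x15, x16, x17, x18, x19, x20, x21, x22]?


Koszul resolution: beta_i(k)=C(n,i), n=22
sum_i C(22,i) = 2^22 = 4194304


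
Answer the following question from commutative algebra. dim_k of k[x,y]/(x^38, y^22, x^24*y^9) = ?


k[x,y]/I, I = (x^38, y^22, x^24*y^9)
Rect: 38x22=836. Corner: (38-24)x(22-9)=182.
dim = 836-182 = 654


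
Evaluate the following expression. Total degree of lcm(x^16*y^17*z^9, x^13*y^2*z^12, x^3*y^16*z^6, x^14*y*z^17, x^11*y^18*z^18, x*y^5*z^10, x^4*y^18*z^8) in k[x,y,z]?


lcm = componentwise max:
x: max(16,13,3,14,11,1,4)=16
y: max(17,2,16,1,18,5,18)=18
z: max(9,12,6,17,18,10,8)=18
Total=16+18+18=52


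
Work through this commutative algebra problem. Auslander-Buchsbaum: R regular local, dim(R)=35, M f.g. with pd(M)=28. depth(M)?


pd+depth=depth(R)=35
depth=35-28=7


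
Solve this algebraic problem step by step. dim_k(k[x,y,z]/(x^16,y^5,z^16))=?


Basis: x^iy^jz^k, i<16,j<5,k<16
16*5*16=1280


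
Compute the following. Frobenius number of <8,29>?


gcd(8,29)=1 => F=ab-a-b=8*29-8-29=232-37=195


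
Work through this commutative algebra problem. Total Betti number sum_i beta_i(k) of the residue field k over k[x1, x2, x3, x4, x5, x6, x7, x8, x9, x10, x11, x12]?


Koszul resolution: beta_i(k)=C(n,i), n=12
sum_i C(12,i) = 2^12 = 4096


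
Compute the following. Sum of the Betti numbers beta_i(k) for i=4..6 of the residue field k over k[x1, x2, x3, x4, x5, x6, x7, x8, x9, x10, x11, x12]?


Koszul resolution: beta_i(k)=C(n,i), n=12
C(12,4)=495, C(12,5)=792, C(12,6)=924
Sum=2211


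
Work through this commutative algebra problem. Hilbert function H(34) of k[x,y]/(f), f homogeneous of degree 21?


H(t)=d for t>=d-1.
d=21, t=34
H(34)=21


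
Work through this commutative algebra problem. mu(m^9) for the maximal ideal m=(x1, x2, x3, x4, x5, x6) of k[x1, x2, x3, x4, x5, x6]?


Graded Nakayama: mu(m^d) = dim_k (m^d/m^(d+1)) = #degree-9 monomials in 6 vars
C(n+d-1,d)=C(14,9)=2002


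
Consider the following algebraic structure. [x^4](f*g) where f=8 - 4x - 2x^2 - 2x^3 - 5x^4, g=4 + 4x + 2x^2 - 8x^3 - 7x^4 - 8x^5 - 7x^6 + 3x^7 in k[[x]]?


[x^4] = sum a_i*b_j, i+j=4
  8*-7=-56
  -4*-8=32
  -2*2=-4
  -2*4=-8
  -5*4=-20
Sum=-56


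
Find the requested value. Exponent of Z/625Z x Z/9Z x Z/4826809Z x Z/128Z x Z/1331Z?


Exponent = lcm of the cyclic orders; pairwise coprime => product.
5^4*3^2*13^6*2^7*11^3=625*9*4826809*128*1331=4625627600880000


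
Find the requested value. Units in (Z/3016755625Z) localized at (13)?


Local ring = Z/4826809Z.
phi(4826809) = 13^5*(13-1) = 4455516


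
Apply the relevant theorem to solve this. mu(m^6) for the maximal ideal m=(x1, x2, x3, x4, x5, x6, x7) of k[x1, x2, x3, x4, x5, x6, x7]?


Graded Nakayama: mu(m^d) = dim_k (m^d/m^(d+1)) = #degree-6 monomials in 7 vars
C(n+d-1,d)=C(12,6)=924


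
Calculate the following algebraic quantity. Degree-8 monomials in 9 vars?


C(d+n-1,n-1)=C(16,8)=12870


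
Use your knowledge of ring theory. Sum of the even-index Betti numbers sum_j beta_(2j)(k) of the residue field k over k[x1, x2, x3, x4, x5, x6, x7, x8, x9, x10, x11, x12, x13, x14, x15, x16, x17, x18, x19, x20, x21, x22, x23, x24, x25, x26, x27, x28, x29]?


Koszul resolution: beta_i(k)=C(n,i), n=29
sum_even C(29,i) = 2^(n-1) = 2^28 = 268435456


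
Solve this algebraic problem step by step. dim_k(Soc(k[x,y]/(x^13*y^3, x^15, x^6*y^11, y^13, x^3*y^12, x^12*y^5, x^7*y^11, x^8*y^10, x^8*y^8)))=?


Socle = ann(m) = span of standard monomials u with x*u, y*u in I (staircase corners).
Redundant generators: x^8*y^10, x^7*y^11
Minimal generators: x^15, x^13*y^3, x^12*y^5, x^8*y^8, x^6*y^11, x^3*y^12, y^13
Corners: x^2y^12, x^5y^11, x^7y^10, x^11y^7, x^12y^4, x^14y^2
Socle dim=6


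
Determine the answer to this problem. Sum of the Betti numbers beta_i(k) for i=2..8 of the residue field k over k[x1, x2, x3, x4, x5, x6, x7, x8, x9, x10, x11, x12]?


Koszul resolution: beta_i(k)=C(n,i), n=12
C(12,2)=66, C(12,3)=220, C(12,4)=495, C(12,5)=792, C(12,6)=924, C(12,7)=792, C(12,8)=495
Sum=3784


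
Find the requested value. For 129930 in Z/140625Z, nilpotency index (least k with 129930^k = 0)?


129930^k mod 140625:
k=1: 129930
k=2: 54900
k=3: 94500
k=4: 135000
k=5: 112500
k=6: 0
First zero at k = 6


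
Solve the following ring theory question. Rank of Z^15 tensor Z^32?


rank(M(x)N) = rank(M)*rank(N)
15*32 = 480


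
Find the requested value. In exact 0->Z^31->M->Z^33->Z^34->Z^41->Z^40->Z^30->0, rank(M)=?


Alt sum=0:
(-1)^0*31 + (-1)^1*? + (-1)^2*33 + (-1)^3*34 + (-1)^4*41 + (-1)^5*40 + (-1)^6*30=0
rank(M)=61


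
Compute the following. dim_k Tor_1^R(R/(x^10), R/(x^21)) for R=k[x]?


Tor_1(R/I,R/J)=(I cap J)/IJ=(x^21)/(x^31)
dim=31-21=min(10,21)=10


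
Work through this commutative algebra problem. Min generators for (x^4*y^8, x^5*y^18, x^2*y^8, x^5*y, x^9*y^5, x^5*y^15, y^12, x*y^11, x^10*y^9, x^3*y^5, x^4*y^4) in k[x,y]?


Remove redundant (divisible by others).
x^4*y^8 redundant.
x^5*y^15 redundant.
x^10*y^9 redundant.
x^9*y^5 redundant.
x^5*y^18 redundant.
Min: x^5*y, x^4*y^4, x^3*y^5, x^2*y^8, x*y^11, y^12
Count=6


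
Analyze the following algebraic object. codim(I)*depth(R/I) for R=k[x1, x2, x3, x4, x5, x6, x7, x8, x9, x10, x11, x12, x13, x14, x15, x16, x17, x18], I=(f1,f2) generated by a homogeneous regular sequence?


codim=2, depth=dim(R/I)=18-2=16
Product=2*16=32


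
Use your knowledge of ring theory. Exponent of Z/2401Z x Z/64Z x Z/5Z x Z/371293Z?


Exponent = lcm of the cyclic orders; pairwise coprime => product.
7^4*2^6*5^1*13^5=2401*64*5*371293=285271837760


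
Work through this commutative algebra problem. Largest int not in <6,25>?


gcd(6,25)=1 => F=ab-a-b=6*25-6-25=150-31=119


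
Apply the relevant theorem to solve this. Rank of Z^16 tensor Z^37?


rank(M(x)N) = rank(M)*rank(N)
16*37 = 592


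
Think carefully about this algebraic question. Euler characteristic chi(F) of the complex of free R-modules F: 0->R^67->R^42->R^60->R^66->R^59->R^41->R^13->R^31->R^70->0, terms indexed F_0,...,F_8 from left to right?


chi = sum (-1)^i * rank:
(-1)^0*67=67
(-1)^1*42=-42
(-1)^2*60=60
(-1)^3*66=-66
(-1)^4*59=59
(-1)^5*41=-41
(-1)^6*13=13
(-1)^7*31=-31
(-1)^8*70=70
chi=89


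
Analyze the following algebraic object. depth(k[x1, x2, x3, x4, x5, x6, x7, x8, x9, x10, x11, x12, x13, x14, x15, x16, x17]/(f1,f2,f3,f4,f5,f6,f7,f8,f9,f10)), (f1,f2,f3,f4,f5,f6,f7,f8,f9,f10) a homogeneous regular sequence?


depth(R)=17
depth(R/I)=17-10=7


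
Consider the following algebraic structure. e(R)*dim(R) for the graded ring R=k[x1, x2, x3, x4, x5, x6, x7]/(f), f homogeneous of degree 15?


e(R)=deg(f)=15, dim(R)=7-1=6
e*dim=15*6=90


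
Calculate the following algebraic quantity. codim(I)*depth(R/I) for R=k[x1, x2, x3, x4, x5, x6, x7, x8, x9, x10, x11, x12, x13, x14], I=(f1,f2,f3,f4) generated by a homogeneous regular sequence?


codim=4, depth=dim(R/I)=14-4=10
Product=4*10=40


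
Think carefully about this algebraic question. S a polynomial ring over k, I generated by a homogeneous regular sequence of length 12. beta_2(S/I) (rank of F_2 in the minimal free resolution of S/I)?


Regular sequence => Koszul complex is the minimal free resolution.
Syz_1 minimally generated by Koszul relations f_i*e_j - f_j*e_i (i<j): mu(Syz_1) = beta_2 = C(m,2) = m(m-1)/2
m=12
12*11/2 = 66


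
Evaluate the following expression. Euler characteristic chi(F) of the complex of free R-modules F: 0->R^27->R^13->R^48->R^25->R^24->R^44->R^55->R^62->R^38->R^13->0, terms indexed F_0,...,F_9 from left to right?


chi = sum (-1)^i * rank:
(-1)^0*27=27
(-1)^1*13=-13
(-1)^2*48=48
(-1)^3*25=-25
(-1)^4*24=24
(-1)^5*44=-44
(-1)^6*55=55
(-1)^7*62=-62
(-1)^8*38=38
(-1)^9*13=-13
chi=35


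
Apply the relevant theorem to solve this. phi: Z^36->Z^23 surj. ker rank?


rank(ker) = 36-23 = 13


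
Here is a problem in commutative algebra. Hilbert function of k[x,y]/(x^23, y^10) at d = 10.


k[x,y], I = (x^23, y^10), d = 10
Need i < 23 and d-i < 10.
Range: 1 <= i <= 10.
H(10) = 10


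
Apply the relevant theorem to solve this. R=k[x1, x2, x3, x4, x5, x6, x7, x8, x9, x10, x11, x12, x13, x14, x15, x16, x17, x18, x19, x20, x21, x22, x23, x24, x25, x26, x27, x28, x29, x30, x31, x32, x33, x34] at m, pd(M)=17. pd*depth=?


pd+depth=34
depth=34-17=17
pd*depth=17*17=289


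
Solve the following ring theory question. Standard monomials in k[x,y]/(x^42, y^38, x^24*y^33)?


k[x,y]/I, I = (x^42, y^38, x^24*y^33)
Rect: 42x38=1596. Corner: (42-24)x(38-33)=90.
dim = 1596-90 = 1506


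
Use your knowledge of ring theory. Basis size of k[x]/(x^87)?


Basis: 1,x,...,x^86
dim=87


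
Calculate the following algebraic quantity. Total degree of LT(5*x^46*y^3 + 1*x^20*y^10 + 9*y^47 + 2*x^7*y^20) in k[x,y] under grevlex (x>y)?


LT: 5*x^46*y^3
deg_x=46, deg_y=3
Total=46+3=49


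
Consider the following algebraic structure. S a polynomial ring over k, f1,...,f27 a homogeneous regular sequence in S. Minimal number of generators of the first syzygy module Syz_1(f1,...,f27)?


Regular sequence => Koszul complex is the minimal free resolution.
Syz_1 minimally generated by Koszul relations f_i*e_j - f_j*e_i (i<j): mu(Syz_1) = beta_2 = C(m,2) = m(m-1)/2
m=27
27*26/2 = 351


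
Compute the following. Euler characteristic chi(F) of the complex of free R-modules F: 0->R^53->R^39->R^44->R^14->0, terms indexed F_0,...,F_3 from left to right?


chi = sum (-1)^i * rank:
(-1)^0*53=53
(-1)^1*39=-39
(-1)^2*44=44
(-1)^3*14=-14
chi=44


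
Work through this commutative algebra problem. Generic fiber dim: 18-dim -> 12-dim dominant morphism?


dim(fiber)=dim(X)-dim(Y)=18-12=6


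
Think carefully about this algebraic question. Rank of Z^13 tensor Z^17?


rank(M(x)N) = rank(M)*rank(N)
13*17 = 221


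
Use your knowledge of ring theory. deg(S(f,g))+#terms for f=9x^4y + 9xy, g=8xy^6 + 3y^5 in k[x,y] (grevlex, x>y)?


LT(f)=9x^4y, LT(g)=8xy^6
lcm(LM)=x^4y^6
S(f,g) (scaled by 72 to clear denominators) = 8y^5*f - 9x^3*g = -27x^3y^5 + 72xy^6
2 terms, deg 8.
8+2=10


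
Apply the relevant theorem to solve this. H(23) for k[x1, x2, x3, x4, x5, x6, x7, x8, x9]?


C(d+n-1,n-1)=C(31,8)=7888725


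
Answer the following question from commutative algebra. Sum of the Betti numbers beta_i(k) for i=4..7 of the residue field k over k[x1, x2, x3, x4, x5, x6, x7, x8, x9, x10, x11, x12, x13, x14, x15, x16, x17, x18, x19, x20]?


Koszul resolution: beta_i(k)=C(n,i), n=20
C(20,4)=4845, C(20,5)=15504, C(20,6)=38760, C(20,7)=77520
Sum=136629


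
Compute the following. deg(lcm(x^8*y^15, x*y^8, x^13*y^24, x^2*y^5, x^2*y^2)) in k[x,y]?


lcm = componentwise max:
x: max(8,1,13,2,2)=13
y: max(15,8,24,5,2)=24
Total=13+24=37


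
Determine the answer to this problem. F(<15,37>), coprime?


gcd(15,37)=1 => F=ab-a-b=15*37-15-37=555-52=503


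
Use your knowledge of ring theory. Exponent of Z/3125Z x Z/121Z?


Exponent = lcm of the cyclic orders; pairwise coprime => product.
5^5*11^2=3125*121=378125


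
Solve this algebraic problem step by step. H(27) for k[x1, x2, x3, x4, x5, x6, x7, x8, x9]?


C(d+n-1,n-1)=C(35,8)=23535820


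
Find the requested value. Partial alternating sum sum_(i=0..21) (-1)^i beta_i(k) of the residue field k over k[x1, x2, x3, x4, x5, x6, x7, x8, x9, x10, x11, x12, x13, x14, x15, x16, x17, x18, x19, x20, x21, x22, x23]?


Koszul resolution: beta_i(k)=C(n,i), n=23
sum_(i=0..p) (-1)^i C(n,i) = (-1)^p C(n-1,p)
(-1)^21*C(22,21) = (-1)^21*22 = -22


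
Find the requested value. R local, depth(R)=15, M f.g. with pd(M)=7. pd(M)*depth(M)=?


pd+depth=15
depth=15-7=8
pd*depth=7*8=56


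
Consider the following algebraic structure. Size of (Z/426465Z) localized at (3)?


3-primary part: 426465=3^8*65
Size=3^8=6561


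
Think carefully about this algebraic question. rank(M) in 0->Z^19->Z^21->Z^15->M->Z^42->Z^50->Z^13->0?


Alt sum=0:
(-1)^0*19 + (-1)^1*21 + (-1)^2*15 + (-1)^3*? + (-1)^4*42 + (-1)^5*50 + (-1)^6*13=0
rank(M)=18


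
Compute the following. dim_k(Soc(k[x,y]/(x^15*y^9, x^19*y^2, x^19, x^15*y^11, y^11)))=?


Socle = ann(m) = span of standard monomials u with x*u, y*u in I (staircase corners).
Redundant generators: x^15*y^11, x^19*y^2
Minimal generators: x^19, x^15*y^9, y^11
Corners: x^14y^10, x^18y^8
Socle dim=2


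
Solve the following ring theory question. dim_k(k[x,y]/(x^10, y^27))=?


Basis: x^i*y^j, i<10, j<27
10*27=270


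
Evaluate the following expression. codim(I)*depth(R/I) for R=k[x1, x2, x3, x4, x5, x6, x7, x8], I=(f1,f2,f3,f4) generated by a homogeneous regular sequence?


codim=4, depth=dim(R/I)=8-4=4
Product=4*4=16


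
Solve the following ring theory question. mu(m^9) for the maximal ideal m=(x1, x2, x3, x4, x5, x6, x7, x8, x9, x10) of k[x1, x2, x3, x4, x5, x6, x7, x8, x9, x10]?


Graded Nakayama: mu(m^d) = dim_k (m^d/m^(d+1)) = #degree-9 monomials in 10 vars
C(n+d-1,d)=C(18,9)=48620


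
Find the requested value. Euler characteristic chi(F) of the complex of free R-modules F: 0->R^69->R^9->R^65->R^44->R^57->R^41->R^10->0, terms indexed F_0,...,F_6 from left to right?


chi = sum (-1)^i * rank:
(-1)^0*69=69
(-1)^1*9=-9
(-1)^2*65=65
(-1)^3*44=-44
(-1)^4*57=57
(-1)^5*41=-41
(-1)^6*10=10
chi=107


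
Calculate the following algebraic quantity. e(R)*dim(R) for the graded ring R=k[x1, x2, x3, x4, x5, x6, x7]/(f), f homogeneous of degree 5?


e(R)=deg(f)=5, dim(R)=7-1=6
e*dim=5*6=30


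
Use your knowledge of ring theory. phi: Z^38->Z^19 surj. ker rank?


rank(ker) = 38-19 = 19


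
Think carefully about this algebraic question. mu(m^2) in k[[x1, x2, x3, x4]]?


C(n+d-1,d)=C(5,2)=10


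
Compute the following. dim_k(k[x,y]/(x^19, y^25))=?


Basis: x^i*y^j, i<19, j<25
19*25=475


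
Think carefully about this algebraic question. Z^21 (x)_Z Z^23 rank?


rank(M(x)N) = rank(M)*rank(N)
21*23 = 483


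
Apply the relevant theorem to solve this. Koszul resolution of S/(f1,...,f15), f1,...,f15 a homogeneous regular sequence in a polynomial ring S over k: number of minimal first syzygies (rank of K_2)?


Regular sequence => Koszul complex is the minimal free resolution.
Syz_1 minimally generated by Koszul relations f_i*e_j - f_j*e_i (i<j): mu(Syz_1) = beta_2 = C(m,2) = m(m-1)/2
m=15
15*14/2 = 105


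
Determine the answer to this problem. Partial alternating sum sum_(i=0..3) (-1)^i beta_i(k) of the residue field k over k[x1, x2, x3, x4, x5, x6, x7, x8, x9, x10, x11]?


Koszul resolution: beta_i(k)=C(n,i), n=11
sum_(i=0..p) (-1)^i C(n,i) = (-1)^p C(n-1,p)
(-1)^3*C(10,3) = (-1)^3*120 = -120


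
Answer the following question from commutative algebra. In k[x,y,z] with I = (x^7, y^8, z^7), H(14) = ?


Need i<7, j<8, k<7 with i+j+k=14.
For each i, j ranges over max(0,14-i-6)..min(7,14-i):
  i=0: j in [8,7] -> 0
  i=1: j in [7,7] -> 1
  i=2: j in [6,7] -> 2
  i=3: j in [5,7] -> 3
  i=4: j in [4,7] -> 4
  i=5: j in [3,7] -> 5
  i=6: j in [2,7] -> 6
H(14) = 0+1+2+3+4+5+6 = 21


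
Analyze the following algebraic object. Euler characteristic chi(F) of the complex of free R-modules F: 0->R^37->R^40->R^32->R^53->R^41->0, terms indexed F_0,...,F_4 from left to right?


chi = sum (-1)^i * rank:
(-1)^0*37=37
(-1)^1*40=-40
(-1)^2*32=32
(-1)^3*53=-53
(-1)^4*41=41
chi=17


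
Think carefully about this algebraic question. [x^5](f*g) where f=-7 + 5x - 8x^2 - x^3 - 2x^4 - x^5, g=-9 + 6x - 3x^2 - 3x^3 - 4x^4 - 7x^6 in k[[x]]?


[x^5] = sum a_i*b_j, i+j=5
  5*-4=-20
  -8*-3=24
  -1*-3=3
  -2*6=-12
  -1*-9=9
Sum=4


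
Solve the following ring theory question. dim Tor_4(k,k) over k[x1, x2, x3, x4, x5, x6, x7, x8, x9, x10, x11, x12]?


Koszul: C(n,i)=C(12,4)=495


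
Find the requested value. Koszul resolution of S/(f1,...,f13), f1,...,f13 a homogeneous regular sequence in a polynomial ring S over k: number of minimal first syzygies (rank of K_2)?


Regular sequence => Koszul complex is the minimal free resolution.
Syz_1 minimally generated by Koszul relations f_i*e_j - f_j*e_i (i<j): mu(Syz_1) = beta_2 = C(m,2) = m(m-1)/2
m=13
13*12/2 = 78


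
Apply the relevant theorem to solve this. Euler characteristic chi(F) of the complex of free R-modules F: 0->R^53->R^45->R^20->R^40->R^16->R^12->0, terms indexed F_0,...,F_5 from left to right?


chi = sum (-1)^i * rank:
(-1)^0*53=53
(-1)^1*45=-45
(-1)^2*20=20
(-1)^3*40=-40
(-1)^4*16=16
(-1)^5*12=-12
chi=-8


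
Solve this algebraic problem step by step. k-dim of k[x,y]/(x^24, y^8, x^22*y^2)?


k[x,y]/I, I = (x^24, y^8, x^22*y^2)
Rect: 24x8=192. Corner: (24-22)x(8-2)=12.
dim = 192-12 = 180


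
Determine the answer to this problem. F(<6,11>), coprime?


gcd(6,11)=1 => F=ab-a-b=6*11-6-11=66-17=49


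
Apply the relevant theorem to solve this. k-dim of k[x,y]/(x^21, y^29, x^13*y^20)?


k[x,y]/I, I = (x^21, y^29, x^13*y^20)
Rect: 21x29=609. Corner: (21-13)x(29-20)=72.
dim = 609-72 = 537


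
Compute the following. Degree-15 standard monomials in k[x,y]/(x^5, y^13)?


k[x,y], I = (x^5, y^13), d = 15
Need i < 5 and d-i < 13.
Range: 3 <= i <= 4.
H(15) = 2


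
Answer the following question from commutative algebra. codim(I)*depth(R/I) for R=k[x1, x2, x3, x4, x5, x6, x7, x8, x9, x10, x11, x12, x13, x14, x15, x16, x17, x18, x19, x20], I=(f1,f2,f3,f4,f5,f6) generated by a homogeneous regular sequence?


codim=6, depth=dim(R/I)=20-6=14
Product=6*14=84


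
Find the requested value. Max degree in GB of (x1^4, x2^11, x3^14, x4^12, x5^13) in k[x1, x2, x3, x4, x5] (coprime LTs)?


Pure powers, coprime LTs => already GB.
Degrees: 4, 11, 14, 12, 13
Max=14


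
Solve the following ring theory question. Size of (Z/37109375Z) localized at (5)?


5-primary part: 37109375=5^9*19
Size=5^9=1953125


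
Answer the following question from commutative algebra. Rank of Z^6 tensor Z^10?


rank(M(x)N) = rank(M)*rank(N)
6*10 = 60


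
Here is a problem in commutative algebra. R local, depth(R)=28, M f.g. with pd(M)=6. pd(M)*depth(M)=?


pd+depth=28
depth=28-6=22
pd*depth=6*22=132


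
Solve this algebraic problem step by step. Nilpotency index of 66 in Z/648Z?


66^k mod 648:
k=1: 66
k=2: 468
k=3: 432
k=4: 0
First zero at k = 4


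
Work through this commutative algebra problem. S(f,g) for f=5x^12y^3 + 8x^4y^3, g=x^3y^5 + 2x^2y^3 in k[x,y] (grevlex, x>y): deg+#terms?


LT(f)=5x^12y^3, LT(g)=x^3y^5
lcm(LM)=x^12y^5
S(f,g) (scaled by 5 to clear denominators) = y^2*f - 5x^9*g = -10x^11y^3 + 8x^4y^5
2 terms, deg 14.
14+2=16


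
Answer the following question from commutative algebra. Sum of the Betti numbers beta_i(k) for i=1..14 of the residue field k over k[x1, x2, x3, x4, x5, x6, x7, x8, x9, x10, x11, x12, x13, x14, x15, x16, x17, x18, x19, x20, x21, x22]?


Koszul resolution: beta_i(k)=C(n,i), n=22
C(22,1)=22, C(22,2)=231, C(22,3)=1540, C(22,4)=7315, C(22,5)=26334, C(22,6)=74613, C(22,7)=170544, C(22,8)=319770, C(22,9)=497420, C(22,10)=646646, C(22,11)=705432, C(22,12)=646646, C(22,13)=497420, C(22,14)=319770
Sum=3913703


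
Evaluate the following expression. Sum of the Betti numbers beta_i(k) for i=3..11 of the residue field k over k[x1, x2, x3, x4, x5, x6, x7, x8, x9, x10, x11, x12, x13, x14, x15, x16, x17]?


Koszul resolution: beta_i(k)=C(n,i), n=17
C(17,3)=680, C(17,4)=2380, C(17,5)=6188, C(17,6)=12376, C(17,7)=19448, C(17,8)=24310, C(17,9)=24310, C(17,10)=19448, C(17,11)=12376
Sum=121516


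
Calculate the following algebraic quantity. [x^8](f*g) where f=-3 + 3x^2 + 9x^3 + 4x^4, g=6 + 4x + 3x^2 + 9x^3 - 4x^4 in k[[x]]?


[x^8] = sum a_i*b_j, i+j=8
  4*-4=-16
Sum=-16


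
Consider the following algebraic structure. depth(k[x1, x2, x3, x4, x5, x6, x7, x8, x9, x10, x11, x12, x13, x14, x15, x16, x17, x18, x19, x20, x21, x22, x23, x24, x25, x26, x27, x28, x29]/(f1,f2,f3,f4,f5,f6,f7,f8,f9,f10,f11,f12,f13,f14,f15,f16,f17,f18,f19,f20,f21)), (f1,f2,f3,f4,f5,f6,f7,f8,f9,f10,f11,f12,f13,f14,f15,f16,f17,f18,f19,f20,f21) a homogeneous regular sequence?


depth(R)=29
depth(R/I)=29-21=8


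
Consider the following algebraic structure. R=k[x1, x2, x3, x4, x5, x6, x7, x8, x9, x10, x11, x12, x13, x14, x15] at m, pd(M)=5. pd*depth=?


pd+depth=15
depth=15-5=10
pd*depth=5*10=50


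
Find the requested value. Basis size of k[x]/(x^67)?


Basis: 1,x,...,x^66
dim=67


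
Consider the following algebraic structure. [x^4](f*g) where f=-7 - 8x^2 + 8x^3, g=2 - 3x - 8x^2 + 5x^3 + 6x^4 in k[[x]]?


[x^4] = sum a_i*b_j, i+j=4
  -7*6=-42
  -8*-8=64
  8*-3=-24
Sum=-2


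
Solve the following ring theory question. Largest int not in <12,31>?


gcd(12,31)=1 => F=ab-a-b=12*31-12-31=372-43=329


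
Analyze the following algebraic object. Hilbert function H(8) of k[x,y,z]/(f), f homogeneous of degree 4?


C(10,2)-C(6,2)=45-15=30


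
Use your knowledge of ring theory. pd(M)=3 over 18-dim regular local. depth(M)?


pd+depth=depth(R)=18
depth=18-3=15


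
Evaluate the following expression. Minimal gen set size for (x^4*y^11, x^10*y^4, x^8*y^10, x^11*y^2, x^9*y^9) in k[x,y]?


Remove redundant (divisible by others).
Min: x^11*y^2, x^10*y^4, x^9*y^9, x^8*y^10, x^4*y^11
Count=5


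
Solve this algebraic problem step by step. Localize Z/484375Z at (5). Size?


5-primary part: 484375=5^6*31
Size=5^6=15625


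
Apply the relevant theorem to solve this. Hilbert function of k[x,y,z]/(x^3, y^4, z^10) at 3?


Need i<3, j<4, k<10 with i+j+k=3.
For each i, j ranges over max(0,3-i-9)..min(3,3-i):
  i=0: j in [0,3] -> 4
  i=1: j in [0,2] -> 3
  i=2: j in [0,1] -> 2
H(3) = 4+3+2 = 9


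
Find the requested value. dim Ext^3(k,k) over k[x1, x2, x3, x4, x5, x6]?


C(n,i)=C(6,3)=20


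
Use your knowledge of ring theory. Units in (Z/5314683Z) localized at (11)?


Local ring = Z/1771561Z.
phi(1771561) = 11^5*(11-1) = 1610510


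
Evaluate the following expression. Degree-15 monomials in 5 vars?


C(d+n-1,n-1)=C(19,4)=3876


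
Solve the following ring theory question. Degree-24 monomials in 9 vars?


C(d+n-1,n-1)=C(32,8)=10518300


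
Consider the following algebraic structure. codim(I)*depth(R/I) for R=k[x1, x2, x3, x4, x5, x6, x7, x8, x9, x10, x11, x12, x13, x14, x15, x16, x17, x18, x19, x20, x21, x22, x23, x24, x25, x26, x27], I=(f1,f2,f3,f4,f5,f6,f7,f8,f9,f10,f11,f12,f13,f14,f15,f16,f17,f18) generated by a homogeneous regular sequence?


codim=18, depth=dim(R/I)=27-18=9
Product=18*9=162


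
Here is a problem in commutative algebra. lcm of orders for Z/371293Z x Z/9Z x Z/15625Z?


Exponent = lcm of the cyclic orders; pairwise coprime => product.
13^5*3^2*5^6=371293*9*15625=52213078125


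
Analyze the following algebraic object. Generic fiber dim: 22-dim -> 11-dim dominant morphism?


dim(fiber)=dim(X)-dim(Y)=22-11=11


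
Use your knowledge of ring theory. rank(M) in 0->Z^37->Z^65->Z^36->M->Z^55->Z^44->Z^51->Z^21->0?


Alt sum=0:
(-1)^0*37 + (-1)^1*65 + (-1)^2*36 + (-1)^3*? + (-1)^4*55 + (-1)^5*44 + (-1)^6*51 + (-1)^7*21=0
rank(M)=49


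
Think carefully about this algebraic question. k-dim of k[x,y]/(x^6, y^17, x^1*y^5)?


k[x,y]/I, I = (x^6, y^17, x^1*y^5)
Rect: 6x17=102. Corner: (6-1)x(17-5)=60.
dim = 102-60 = 42


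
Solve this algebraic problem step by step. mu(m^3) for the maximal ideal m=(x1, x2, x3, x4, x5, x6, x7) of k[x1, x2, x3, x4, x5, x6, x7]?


Graded Nakayama: mu(m^d) = dim_k (m^d/m^(d+1)) = #degree-3 monomials in 7 vars
C(n+d-1,d)=C(9,3)=84


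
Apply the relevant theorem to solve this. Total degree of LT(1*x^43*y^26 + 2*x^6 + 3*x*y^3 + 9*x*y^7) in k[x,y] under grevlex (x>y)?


LT: 1*x^43*y^26
deg_x=43, deg_y=26
Total=43+26=69


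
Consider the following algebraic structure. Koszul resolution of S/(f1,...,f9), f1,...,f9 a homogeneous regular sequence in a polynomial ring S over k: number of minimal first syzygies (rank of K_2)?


Regular sequence => Koszul complex is the minimal free resolution.
Syz_1 minimally generated by Koszul relations f_i*e_j - f_j*e_i (i<j): mu(Syz_1) = beta_2 = C(m,2) = m(m-1)/2
m=9
9*8/2 = 36


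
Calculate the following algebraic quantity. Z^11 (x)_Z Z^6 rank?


rank(M(x)N) = rank(M)*rank(N)
11*6 = 66


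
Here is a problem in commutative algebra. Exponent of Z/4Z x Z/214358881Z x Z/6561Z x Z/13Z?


Exponent = lcm of the cyclic orders; pairwise coprime => product.
2^2*11^8*3^8*13^1=4*214358881*6561*13=73133248148532


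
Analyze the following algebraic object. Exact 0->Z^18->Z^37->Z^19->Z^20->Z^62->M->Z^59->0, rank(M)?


Alt sum=0:
(-1)^0*18 + (-1)^1*37 + (-1)^2*19 + (-1)^3*20 + (-1)^4*62 + (-1)^5*? + (-1)^6*59=0
rank(M)=101


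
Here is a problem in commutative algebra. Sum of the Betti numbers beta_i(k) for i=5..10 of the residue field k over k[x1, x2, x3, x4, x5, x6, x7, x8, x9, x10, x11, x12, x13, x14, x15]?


Koszul resolution: beta_i(k)=C(n,i), n=15
C(15,5)=3003, C(15,6)=5005, C(15,7)=6435, C(15,8)=6435, C(15,9)=5005, C(15,10)=3003
Sum=28886


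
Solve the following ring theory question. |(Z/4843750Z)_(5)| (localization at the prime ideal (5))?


5-primary part: 4843750=5^7*62
Size=5^7=78125


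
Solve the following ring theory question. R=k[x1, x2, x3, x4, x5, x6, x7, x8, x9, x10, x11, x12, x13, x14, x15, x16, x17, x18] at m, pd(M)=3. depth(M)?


pd+depth=depth(R)=18
depth=18-3=15


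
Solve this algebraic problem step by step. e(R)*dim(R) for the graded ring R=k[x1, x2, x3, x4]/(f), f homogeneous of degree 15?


e(R)=deg(f)=15, dim(R)=4-1=3
e*dim=15*3=45


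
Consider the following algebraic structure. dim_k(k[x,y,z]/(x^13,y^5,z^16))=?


Basis: x^iy^jz^k, i<13,j<5,k<16
13*5*16=1040


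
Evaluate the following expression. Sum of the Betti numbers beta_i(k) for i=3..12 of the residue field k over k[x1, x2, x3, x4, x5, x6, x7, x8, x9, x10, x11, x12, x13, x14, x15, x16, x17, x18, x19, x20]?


Koszul resolution: beta_i(k)=C(n,i), n=20
C(20,3)=1140, C(20,4)=4845, C(20,5)=15504, C(20,6)=38760, C(20,7)=77520, C(20,8)=125970, C(20,9)=167960, C(20,10)=184756, C(20,11)=167960, C(20,12)=125970
Sum=910385


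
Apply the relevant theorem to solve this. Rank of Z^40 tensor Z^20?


rank(M(x)N) = rank(M)*rank(N)
40*20 = 800


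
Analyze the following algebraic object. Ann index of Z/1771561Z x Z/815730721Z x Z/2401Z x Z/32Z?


Exponent = lcm of the cyclic orders; pairwise coprime => product.
11^6*13^8*7^4*2^5=1771561*815730721*2401*32=111031208739615356192


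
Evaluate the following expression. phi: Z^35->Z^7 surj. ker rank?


rank(ker) = 35-7 = 28


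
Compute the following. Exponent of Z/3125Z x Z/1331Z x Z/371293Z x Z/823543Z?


Exponent = lcm of the cyclic orders; pairwise coprime => product.
5^5*11^3*13^5*7^7=3125*1331*371293*823543=1271836014727403125


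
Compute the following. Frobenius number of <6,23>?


gcd(6,23)=1 => F=ab-a-b=6*23-6-23=138-29=109


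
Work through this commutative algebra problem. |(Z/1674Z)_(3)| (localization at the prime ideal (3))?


3-primary part: 1674=3^3*62
Size=3^3=27


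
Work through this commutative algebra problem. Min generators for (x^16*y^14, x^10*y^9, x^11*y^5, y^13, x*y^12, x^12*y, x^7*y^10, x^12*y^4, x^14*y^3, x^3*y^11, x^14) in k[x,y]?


Remove redundant (divisible by others).
x^16*y^14 redundant.
x^12*y^4 redundant.
x^14*y^3 redundant.
Min: x^14, x^12*y, x^11*y^5, x^10*y^9, x^7*y^10, x^3*y^11, x*y^12, y^13
Count=8


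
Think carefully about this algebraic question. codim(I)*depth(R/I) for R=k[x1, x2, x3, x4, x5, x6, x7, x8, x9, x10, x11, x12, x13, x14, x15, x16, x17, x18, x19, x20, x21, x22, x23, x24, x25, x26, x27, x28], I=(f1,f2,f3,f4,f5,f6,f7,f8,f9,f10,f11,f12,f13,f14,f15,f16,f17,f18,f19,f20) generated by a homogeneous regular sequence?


codim=20, depth=dim(R/I)=28-20=8
Product=20*8=160


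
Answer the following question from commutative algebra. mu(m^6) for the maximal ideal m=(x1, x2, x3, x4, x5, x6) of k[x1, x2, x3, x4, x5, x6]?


Graded Nakayama: mu(m^d) = dim_k (m^d/m^(d+1)) = #degree-6 monomials in 6 vars
C(n+d-1,d)=C(11,6)=462


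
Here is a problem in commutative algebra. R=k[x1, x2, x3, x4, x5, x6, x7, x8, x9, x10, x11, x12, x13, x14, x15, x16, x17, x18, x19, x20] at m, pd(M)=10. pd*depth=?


pd+depth=20
depth=20-10=10
pd*depth=10*10=100


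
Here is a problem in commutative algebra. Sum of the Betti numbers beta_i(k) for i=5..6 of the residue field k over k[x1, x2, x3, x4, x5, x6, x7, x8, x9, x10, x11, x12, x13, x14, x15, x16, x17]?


Koszul resolution: beta_i(k)=C(n,i), n=17
C(17,5)=6188, C(17,6)=12376
Sum=18564


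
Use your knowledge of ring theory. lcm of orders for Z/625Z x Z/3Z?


Exponent = lcm of the cyclic orders; pairwise coprime => product.
5^4*3^1=625*3=1875


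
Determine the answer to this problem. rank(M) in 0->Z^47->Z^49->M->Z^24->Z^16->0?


Alt sum=0:
(-1)^0*47 + (-1)^1*49 + (-1)^2*? + (-1)^3*24 + (-1)^4*16=0
rank(M)=10


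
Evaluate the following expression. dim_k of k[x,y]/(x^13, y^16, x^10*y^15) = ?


k[x,y]/I, I = (x^13, y^16, x^10*y^15)
Rect: 13x16=208. Corner: (13-10)x(16-15)=3.
dim = 208-3 = 205


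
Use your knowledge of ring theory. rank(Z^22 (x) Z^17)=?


rank(M(x)N) = rank(M)*rank(N)
22*17 = 374


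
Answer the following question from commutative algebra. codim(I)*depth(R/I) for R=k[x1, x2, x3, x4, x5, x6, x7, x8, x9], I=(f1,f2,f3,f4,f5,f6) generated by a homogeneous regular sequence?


codim=6, depth=dim(R/I)=9-6=3
Product=6*3=18


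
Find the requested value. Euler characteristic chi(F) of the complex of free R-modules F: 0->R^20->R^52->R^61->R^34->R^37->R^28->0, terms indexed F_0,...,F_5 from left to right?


chi = sum (-1)^i * rank:
(-1)^0*20=20
(-1)^1*52=-52
(-1)^2*61=61
(-1)^3*34=-34
(-1)^4*37=37
(-1)^5*28=-28
chi=4


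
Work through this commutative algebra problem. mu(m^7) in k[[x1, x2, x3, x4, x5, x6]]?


C(n+d-1,d)=C(12,7)=792


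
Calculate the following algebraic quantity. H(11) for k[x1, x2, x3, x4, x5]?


C(d+n-1,n-1)=C(15,4)=1365


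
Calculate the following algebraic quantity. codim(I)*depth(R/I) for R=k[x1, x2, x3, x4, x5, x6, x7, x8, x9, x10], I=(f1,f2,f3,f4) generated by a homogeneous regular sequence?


codim=4, depth=dim(R/I)=10-4=6
Product=4*6=24


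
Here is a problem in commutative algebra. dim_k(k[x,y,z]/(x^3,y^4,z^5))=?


Basis: x^iy^jz^k, i<3,j<4,k<5
3*4*5=60


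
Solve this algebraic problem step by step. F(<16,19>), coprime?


gcd(16,19)=1 => F=ab-a-b=16*19-16-19=304-35=269


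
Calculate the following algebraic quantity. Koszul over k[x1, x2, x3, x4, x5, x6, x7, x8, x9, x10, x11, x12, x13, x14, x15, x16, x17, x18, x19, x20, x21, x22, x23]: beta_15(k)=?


C(n,i)=C(23,15)=490314


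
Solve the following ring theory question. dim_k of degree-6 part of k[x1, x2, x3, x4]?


C(d+n-1,n-1)=C(9,3)=84


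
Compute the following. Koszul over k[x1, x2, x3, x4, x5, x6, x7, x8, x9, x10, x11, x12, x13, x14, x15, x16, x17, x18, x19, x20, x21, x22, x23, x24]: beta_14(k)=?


C(n,i)=C(24,14)=1961256


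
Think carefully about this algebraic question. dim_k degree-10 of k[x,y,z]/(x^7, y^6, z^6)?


Need i<7, j<6, k<6 with i+j+k=10.
For each i, j ranges over max(0,10-i-5)..min(5,10-i):
  i=0: j in [5,5] -> 1
  i=1: j in [4,5] -> 2
  i=2: j in [3,5] -> 3
  i=3: j in [2,5] -> 4
  i=4: j in [1,5] -> 5
  i=5: j in [0,5] -> 6
  i=6: j in [0,4] -> 5
H(10) = 1+2+3+4+5+6+5 = 26


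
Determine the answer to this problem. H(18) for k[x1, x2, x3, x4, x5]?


C(d+n-1,n-1)=C(22,4)=7315


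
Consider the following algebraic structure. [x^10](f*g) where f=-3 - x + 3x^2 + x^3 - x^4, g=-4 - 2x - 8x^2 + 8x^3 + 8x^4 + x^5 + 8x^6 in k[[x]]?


[x^10] = sum a_i*b_j, i+j=10
  -1*8=-8
Sum=-8


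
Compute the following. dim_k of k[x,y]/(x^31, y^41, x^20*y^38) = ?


k[x,y]/I, I = (x^31, y^41, x^20*y^38)
Rect: 31x41=1271. Corner: (31-20)x(41-38)=33.
dim = 1271-33 = 1238


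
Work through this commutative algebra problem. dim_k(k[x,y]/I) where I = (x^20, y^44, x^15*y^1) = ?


k[x,y]/I, I = (x^20, y^44, x^15*y^1)
Rect: 20x44=880. Corner: (20-15)x(44-1)=215.
dim = 880-215 = 665


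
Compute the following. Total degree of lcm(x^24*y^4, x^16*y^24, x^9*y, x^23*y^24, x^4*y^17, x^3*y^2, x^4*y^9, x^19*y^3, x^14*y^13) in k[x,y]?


lcm = componentwise max:
x: max(24,16,9,23,4,3,4,19,14)=24
y: max(4,24,1,24,17,2,9,3,13)=24
Total=24+24=48


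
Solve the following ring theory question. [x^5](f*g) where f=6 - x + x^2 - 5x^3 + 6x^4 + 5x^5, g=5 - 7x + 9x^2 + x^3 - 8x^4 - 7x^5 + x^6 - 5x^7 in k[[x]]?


[x^5] = sum a_i*b_j, i+j=5
  6*-7=-42
  -1*-8=8
  1*1=1
  -5*9=-45
  6*-7=-42
  5*5=25
Sum=-95


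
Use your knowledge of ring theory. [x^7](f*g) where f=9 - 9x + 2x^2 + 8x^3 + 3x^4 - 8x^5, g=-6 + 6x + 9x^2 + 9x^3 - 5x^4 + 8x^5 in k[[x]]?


[x^7] = sum a_i*b_j, i+j=7
  2*8=16
  8*-5=-40
  3*9=27
  -8*9=-72
Sum=-69


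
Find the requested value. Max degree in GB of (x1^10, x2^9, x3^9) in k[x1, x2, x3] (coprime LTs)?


Pure powers, coprime LTs => already GB.
Degrees: 10, 9, 9
Max=10


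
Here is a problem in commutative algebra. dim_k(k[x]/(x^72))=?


Basis: 1,x,...,x^71
dim=72


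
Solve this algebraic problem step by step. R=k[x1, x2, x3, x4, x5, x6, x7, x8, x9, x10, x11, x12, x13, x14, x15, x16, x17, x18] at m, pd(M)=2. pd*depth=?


pd+depth=18
depth=18-2=16
pd*depth=2*16=32


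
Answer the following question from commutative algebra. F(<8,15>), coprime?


gcd(8,15)=1 => F=ab-a-b=8*15-8-15=120-23=97


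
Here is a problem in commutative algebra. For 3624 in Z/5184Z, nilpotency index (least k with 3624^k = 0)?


3624^k mod 5184:
k=1: 3624
k=2: 2304
k=3: 3456
k=4: 0
First zero at k = 4


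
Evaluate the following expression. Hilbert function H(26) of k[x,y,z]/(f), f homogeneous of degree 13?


C(28,2)-C(15,2)=378-105=273


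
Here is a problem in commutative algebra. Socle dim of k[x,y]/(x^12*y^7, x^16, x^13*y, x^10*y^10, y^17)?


Socle = ann(m) = span of standard monomials u with x*u, y*u in I (staircase corners).
Minimal generators: x^16, x^13*y, x^12*y^7, x^10*y^10, y^17
Corners: x^9y^16, x^11y^9, x^12y^6, x^15
Socle dim=4


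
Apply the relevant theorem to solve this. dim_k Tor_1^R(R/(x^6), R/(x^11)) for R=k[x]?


Tor_1(R/I,R/J)=(I cap J)/IJ=(x^11)/(x^17)
dim=17-11=min(6,11)=6


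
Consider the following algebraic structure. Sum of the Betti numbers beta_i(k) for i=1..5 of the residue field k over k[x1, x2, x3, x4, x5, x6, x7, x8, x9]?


Koszul resolution: beta_i(k)=C(n,i), n=9
C(9,1)=9, C(9,2)=36, C(9,3)=84, C(9,4)=126, C(9,5)=126
Sum=381


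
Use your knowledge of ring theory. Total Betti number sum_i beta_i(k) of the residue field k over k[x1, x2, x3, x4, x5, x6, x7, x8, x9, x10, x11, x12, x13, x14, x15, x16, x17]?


Koszul resolution: beta_i(k)=C(n,i), n=17
sum_i C(17,i) = 2^17 = 131072


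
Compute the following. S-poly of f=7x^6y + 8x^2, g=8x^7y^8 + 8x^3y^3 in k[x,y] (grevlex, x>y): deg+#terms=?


LT(f)=7x^6y, LT(g)=8x^7y^8
lcm(LM)=x^7y^8
S(f,g) (scaled by 56 to clear denominators) = 8xy^7*f - 7*g = 64x^3y^7 - 56x^3y^3
2 terms, deg 10.
10+2=12


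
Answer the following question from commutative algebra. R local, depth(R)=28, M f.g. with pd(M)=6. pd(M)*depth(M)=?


pd+depth=28
depth=28-6=22
pd*depth=6*22=132


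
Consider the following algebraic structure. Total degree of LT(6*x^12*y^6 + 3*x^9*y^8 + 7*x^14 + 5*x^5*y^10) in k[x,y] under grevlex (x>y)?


LT: 6*x^12*y^6
deg_x=12, deg_y=6
Total=12+6=18


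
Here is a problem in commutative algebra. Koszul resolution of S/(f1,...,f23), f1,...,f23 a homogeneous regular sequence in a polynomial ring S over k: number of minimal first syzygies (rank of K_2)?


Regular sequence => Koszul complex is the minimal free resolution.
Syz_1 minimally generated by Koszul relations f_i*e_j - f_j*e_i (i<j): mu(Syz_1) = beta_2 = C(m,2) = m(m-1)/2
m=23
23*22/2 = 253


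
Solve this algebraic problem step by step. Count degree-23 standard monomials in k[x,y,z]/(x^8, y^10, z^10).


Need i<8, j<10, k<10 with i+j+k=23.
For each i, j ranges over max(0,23-i-9)..min(9,23-i):
  i=0: j in [14,9] -> 0
  i=1: j in [13,9] -> 0
  i=2: j in [12,9] -> 0
  i=3: j in [11,9] -> 0
  i=4: j in [10,9] -> 0
  i=5: j in [9,9] -> 1
  i=6: j in [8,9] -> 2
  i=7: j in [7,9] -> 3
H(23) = 0+0+0+0+0+1+2+3 = 6


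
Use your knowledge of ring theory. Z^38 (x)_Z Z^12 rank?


rank(M(x)N) = rank(M)*rank(N)
38*12 = 456


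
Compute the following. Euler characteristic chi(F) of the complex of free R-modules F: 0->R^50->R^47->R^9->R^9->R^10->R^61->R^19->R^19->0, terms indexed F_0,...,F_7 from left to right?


chi = sum (-1)^i * rank:
(-1)^0*50=50
(-1)^1*47=-47
(-1)^2*9=9
(-1)^3*9=-9
(-1)^4*10=10
(-1)^5*61=-61
(-1)^6*19=19
(-1)^7*19=-19
chi=-48


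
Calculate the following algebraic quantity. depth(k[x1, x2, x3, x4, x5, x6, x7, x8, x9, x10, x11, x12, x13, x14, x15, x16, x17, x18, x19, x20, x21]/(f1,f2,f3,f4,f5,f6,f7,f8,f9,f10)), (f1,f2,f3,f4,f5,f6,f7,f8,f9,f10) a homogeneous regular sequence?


depth(R)=21
depth(R/I)=21-10=11


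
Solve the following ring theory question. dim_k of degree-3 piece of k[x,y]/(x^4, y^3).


k[x,y], I = (x^4, y^3), d = 3
Need i < 4 and d-i < 3.
Range: 1 <= i <= 3.
H(3) = 3


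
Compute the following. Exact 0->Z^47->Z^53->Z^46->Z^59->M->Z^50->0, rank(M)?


Alt sum=0:
(-1)^0*47 + (-1)^1*53 + (-1)^2*46 + (-1)^3*59 + (-1)^4*? + (-1)^5*50=0
rank(M)=69


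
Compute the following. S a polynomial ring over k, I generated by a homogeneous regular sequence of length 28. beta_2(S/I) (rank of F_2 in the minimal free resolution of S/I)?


Regular sequence => Koszul complex is the minimal free resolution.
Syz_1 minimally generated by Koszul relations f_i*e_j - f_j*e_i (i<j): mu(Syz_1) = beta_2 = C(m,2) = m(m-1)/2
m=28
28*27/2 = 378


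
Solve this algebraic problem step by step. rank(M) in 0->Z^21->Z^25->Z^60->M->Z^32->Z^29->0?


Alt sum=0:
(-1)^0*21 + (-1)^1*25 + (-1)^2*60 + (-1)^3*? + (-1)^4*32 + (-1)^5*29=0
rank(M)=59


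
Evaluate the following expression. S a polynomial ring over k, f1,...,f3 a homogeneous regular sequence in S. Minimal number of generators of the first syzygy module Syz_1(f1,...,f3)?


Regular sequence => Koszul complex is the minimal free resolution.
Syz_1 minimally generated by Koszul relations f_i*e_j - f_j*e_i (i<j): mu(Syz_1) = beta_2 = C(m,2) = m(m-1)/2
m=3
3*2/2 = 3
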